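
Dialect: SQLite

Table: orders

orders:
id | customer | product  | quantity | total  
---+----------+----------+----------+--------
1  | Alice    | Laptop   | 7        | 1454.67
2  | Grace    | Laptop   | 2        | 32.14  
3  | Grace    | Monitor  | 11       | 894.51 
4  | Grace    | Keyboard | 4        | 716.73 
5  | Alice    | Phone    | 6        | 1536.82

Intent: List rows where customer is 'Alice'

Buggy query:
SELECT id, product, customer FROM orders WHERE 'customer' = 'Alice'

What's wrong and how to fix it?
Bug: Single quotes denote string literals in SQL; the column name is being compared as a constant string

Fix: Reference the column as customer without single quotes

Corrected query:
SELECT id, product, customer FROM orders WHERE customer = 'Alice'

Result:
id | product | customer
---+---------+---------
1  | Laptop  | Alice   
5  | Phone   | Alice   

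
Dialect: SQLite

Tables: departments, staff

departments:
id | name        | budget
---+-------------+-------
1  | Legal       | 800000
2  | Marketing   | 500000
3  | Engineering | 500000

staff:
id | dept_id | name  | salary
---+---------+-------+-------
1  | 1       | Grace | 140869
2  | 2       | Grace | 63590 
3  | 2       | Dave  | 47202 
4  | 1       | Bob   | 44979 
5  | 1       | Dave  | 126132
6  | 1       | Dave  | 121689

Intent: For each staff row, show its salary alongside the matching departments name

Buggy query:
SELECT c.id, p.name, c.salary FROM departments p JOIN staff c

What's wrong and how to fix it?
Bug: Missing join condition: each staff row is matched to all departments rows instead of just its own

Fix: Specify the join condition linking the foreign key to the parent id

Corrected query:
SELECT c.id, p.name, c.salary FROM departments p JOIN staff c ON c.dept_id = p.id

Result:
id | name      | salary
---+-----------+-------
1  | Legal     | 140869
2  | Marketing | 63590 
3  | Marketing | 47202 
4  | Legal     | 44979 
5  | Legal     | 126132
6  | Legal     | 121689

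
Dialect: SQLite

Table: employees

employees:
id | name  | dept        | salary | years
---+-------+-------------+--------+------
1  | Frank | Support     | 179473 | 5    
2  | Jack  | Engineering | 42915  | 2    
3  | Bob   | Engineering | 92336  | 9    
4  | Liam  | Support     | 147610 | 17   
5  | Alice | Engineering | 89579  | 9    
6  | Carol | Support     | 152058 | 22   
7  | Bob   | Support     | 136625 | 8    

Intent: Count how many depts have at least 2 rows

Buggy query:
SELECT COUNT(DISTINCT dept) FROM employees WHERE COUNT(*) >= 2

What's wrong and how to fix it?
Bug: WHERE filters individual rows, not groups, so a group-level COUNT is invalid there

Fix: Use a subquery that GROUPs and filters with HAVING, then count its rows

Corrected query:
SELECT COUNT(*) FROM (SELECT dept FROM employees GROUP BY dept HAVING COUNT(*) >= 2)

Result:
COUNT(*)
--------
2       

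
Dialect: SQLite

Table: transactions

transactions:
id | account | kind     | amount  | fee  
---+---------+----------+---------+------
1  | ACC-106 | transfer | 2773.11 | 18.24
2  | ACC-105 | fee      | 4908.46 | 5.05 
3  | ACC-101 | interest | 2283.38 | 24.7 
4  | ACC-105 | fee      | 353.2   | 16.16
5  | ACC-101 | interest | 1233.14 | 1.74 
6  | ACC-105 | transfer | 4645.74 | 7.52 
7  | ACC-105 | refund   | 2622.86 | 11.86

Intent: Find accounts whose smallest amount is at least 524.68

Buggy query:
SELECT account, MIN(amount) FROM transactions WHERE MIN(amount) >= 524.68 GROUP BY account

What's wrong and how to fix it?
Bug: MIN() in WHERE is a misuse of aggregate

Fix: Replace WHERE with HAVING after the GROUP BY

Corrected query:
SELECT account, MIN(amount) FROM transactions GROUP BY account HAVING MIN(amount) >= 524.68

Result:
account | MIN(amount)
--------+------------
ACC-101 | 1233.14    
ACC-106 | 2773.11    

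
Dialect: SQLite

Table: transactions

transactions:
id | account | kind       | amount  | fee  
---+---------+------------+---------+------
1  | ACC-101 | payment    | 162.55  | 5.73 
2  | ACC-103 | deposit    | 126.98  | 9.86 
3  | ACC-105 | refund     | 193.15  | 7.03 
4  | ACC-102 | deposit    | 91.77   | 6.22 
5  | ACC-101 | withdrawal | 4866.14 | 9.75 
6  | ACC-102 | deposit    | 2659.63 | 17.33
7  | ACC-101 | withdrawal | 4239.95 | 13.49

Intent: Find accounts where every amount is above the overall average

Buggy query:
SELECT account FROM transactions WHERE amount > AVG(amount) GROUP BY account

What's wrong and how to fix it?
Bug: AVG() is an aggregate; it can't sit directly in WHERE

Fix: Use a subquery for AVG and a HAVING MIN(...) filter so the condition holds for every row in the group

Corrected query:
SELECT account FROM transactions GROUP BY account HAVING MIN(amount) > (SELECT AVG(amount) FROM transactions)

Result:
(no rows)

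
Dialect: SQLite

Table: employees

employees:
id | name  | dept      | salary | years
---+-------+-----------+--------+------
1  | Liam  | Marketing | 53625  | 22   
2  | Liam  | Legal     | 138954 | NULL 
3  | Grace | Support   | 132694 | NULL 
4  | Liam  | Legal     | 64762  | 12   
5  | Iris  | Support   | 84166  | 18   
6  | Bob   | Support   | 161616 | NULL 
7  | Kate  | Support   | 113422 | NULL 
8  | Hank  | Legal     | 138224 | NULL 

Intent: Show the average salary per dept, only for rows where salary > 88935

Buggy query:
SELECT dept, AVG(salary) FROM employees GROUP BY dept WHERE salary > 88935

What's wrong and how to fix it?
Bug: WHERE cannot follow GROUP BY

Fix: Place WHERE between FROM and GROUP BY

Corrected query:
SELECT dept, AVG(salary) FROM employees WHERE salary > 88935 GROUP BY dept

Result:
dept    | AVG(salary)  
--------+--------------
Legal   | 138589       
Support | 135910.666667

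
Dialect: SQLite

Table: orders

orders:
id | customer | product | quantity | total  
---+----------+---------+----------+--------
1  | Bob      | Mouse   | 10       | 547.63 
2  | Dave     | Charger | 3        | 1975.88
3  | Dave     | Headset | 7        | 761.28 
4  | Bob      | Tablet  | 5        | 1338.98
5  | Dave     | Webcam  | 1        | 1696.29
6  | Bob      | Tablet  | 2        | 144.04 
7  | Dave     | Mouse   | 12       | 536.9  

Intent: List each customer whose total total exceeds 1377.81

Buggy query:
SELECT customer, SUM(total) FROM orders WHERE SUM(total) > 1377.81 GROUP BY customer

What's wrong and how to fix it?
Bug: WHERE runs before GROUP BY, so aggregates aren't available there

Fix: Move the aggregate condition to a HAVING clause

Corrected query:
SELECT customer, SUM(total) FROM orders GROUP BY customer HAVING SUM(total) > 1377.81

Result:
customer | SUM(total)
---------+-----------
Bob      | 2030.65   
Dave     | 4970.35   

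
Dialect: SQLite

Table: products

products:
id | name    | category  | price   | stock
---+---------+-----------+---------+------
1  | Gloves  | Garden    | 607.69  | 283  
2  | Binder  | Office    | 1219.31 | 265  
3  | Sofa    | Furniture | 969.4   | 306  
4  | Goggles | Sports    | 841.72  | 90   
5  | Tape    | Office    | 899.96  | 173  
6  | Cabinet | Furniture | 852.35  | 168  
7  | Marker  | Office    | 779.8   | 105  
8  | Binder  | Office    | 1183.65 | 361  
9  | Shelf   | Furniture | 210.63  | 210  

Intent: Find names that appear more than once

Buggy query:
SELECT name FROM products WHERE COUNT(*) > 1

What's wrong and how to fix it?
Bug: WHERE can't reference COUNT(*); aggregates are computed after WHERE

Fix: Group first, then use HAVING for the count condition

Corrected query:
SELECT name FROM products GROUP BY name HAVING COUNT(*) > 1

Result:
name  
------
Binder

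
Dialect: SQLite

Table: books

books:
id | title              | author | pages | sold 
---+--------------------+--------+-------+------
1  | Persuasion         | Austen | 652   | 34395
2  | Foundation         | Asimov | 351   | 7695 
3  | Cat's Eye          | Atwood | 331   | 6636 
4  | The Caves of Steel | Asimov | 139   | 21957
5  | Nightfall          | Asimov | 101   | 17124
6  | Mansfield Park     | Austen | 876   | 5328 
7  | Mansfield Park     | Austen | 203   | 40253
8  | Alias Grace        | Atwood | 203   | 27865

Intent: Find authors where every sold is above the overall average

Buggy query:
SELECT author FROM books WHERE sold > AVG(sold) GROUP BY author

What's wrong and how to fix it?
Bug: WHERE evaluates per row before aggregation, so AVG() is unavailable

Fix: Compute the overall average in a scalar subquery and compare each group's MIN against it in HAVING

Corrected query:
SELECT author FROM books GROUP BY author HAVING MIN(sold) > (SELECT AVG(sold) FROM books)

Result:
(no rows)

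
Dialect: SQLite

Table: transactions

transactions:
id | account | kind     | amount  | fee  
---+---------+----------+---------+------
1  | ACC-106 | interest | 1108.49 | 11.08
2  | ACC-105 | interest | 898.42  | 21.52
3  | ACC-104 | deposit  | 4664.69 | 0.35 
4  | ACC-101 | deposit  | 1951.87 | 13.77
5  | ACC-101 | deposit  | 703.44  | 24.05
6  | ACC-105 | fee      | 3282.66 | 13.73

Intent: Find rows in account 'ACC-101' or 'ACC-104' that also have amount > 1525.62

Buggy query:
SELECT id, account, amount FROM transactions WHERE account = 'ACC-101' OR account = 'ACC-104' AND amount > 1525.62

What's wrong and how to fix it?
Bug: Without parentheses, AND is evaluated before OR, so the amount filter only applies to the 'ACC-104' branch

Fix: Add parentheses around the OR so the AND applies to both alternatives

Corrected query:
SELECT id, account, amount FROM transactions WHERE (account = 'ACC-101' OR account = 'ACC-104') AND amount > 1525.62

Result:
id | account | amount 
---+---------+--------
3  | ACC-104 | 4664.69
4  | ACC-101 | 1951.87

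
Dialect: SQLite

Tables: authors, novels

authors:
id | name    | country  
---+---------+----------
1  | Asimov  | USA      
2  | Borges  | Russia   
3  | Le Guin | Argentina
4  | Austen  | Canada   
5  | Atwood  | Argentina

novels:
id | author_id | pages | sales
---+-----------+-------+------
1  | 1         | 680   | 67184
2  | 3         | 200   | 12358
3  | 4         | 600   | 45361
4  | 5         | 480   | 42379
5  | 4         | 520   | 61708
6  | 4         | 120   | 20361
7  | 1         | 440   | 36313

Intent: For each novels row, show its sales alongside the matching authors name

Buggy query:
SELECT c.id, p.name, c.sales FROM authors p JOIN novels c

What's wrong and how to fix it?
Bug: Missing join condition: each novels row is matched to all authors rows instead of just its own

Fix: Specify the join condition linking the foreign key to the parent id

Corrected query:
SELECT c.id, p.name, c.sales FROM authors p JOIN novels c ON c.author_id = p.id

Result:
id | name    | sales
---+---------+------
1  | Asimov  | 67184
2  | Le Guin | 12358
3  | Austen  | 45361
4  | Atwood  | 42379
5  | Austen  | 61708
6  | Austen  | 20361
7  | Asimov  | 36313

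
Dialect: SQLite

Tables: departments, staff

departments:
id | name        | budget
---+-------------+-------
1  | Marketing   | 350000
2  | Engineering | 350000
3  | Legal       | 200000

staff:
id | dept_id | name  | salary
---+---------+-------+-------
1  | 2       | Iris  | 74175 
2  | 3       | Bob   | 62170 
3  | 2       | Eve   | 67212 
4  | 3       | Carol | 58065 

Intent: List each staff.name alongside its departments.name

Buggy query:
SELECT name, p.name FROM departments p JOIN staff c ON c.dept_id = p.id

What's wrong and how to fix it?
Bug: 'name' exists in both joined tables, so the database can't tell which one is meant

Fix: Prefix ambiguous columns with the table alias

Corrected query:
SELECT c.name, p.name FROM departments p JOIN staff c ON c.dept_id = p.id

Result:
name  | name       
------+------------
Iris  | Engineering
Bob   | Legal      
Eve   | Engineering
Carol | Legal      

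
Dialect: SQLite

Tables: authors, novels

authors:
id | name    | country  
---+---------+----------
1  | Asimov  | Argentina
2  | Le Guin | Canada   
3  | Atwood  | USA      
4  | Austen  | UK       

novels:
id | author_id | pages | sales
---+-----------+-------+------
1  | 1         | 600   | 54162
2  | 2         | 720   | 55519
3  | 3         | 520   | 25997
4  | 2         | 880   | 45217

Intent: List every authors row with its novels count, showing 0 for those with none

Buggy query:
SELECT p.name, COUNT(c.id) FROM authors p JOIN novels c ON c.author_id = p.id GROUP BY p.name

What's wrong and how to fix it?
Bug: An inner join excludes parents with zero children

Fix: Use LEFT JOIN so parents without children still appear (COUNT(c.id) gives 0)

Corrected query:
SELECT p.name, COUNT(c.id) FROM authors p LEFT JOIN novels c ON c.author_id = p.id GROUP BY p.name

Result:
name    | COUNT(c.id)
--------+------------
Asimov  | 1          
Atwood  | 1          
Austen  | 0          
Le Guin | 2          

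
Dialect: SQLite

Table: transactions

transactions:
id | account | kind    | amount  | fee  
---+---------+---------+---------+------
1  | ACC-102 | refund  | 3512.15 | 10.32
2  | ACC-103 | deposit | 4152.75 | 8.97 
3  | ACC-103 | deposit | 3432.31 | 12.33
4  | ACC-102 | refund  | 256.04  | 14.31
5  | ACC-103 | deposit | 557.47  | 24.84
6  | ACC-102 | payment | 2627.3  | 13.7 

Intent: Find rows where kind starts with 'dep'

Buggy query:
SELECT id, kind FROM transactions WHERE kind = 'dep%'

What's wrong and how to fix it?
Bug: '=' compares the literal string including the % character; pattern matching needs LIKE

Fix: Use LIKE for wildcard pattern matching

Corrected query:
SELECT id, kind FROM transactions WHERE kind LIKE 'dep%'

Result:
id | kind   
---+--------
2  | deposit
3  | deposit
5  | deposit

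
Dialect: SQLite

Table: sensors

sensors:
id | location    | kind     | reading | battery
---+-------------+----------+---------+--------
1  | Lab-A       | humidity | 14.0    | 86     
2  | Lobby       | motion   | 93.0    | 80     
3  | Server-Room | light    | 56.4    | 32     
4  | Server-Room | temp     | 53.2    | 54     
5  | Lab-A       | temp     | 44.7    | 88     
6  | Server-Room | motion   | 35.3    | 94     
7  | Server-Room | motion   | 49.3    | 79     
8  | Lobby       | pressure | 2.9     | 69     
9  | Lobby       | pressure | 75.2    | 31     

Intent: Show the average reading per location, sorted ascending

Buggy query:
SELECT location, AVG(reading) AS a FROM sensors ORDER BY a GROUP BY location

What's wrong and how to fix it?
Bug: ORDER BY appears before GROUP BY; SQL clause order requires GROUP BY first

Fix: Move ORDER BY to the end, after GROUP BY

Corrected query:
SELECT location, AVG(reading) AS a FROM sensors GROUP BY location ORDER BY a

Result:
location    | a        
------------+----------
Lab-A       | 29.35    
Server-Room | 48.55    
Lobby       | 57.033333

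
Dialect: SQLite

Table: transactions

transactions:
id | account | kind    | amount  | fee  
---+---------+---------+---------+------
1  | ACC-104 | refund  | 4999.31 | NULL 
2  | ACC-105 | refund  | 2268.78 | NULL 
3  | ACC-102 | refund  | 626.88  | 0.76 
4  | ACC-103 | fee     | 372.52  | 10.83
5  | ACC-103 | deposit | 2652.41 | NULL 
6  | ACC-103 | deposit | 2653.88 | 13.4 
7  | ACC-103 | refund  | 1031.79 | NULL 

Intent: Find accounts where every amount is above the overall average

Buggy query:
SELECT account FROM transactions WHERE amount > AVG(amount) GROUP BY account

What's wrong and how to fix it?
Bug: WHERE evaluates per row before aggregation, so AVG() is unavailable

Fix: Compute the overall average in a scalar subquery and compare each group's MIN against it in HAVING

Corrected query:
SELECT account FROM transactions GROUP BY account HAVING MIN(amount) > (SELECT AVG(amount) FROM transactions)

Result:
account
-------
ACC-104
ACC-105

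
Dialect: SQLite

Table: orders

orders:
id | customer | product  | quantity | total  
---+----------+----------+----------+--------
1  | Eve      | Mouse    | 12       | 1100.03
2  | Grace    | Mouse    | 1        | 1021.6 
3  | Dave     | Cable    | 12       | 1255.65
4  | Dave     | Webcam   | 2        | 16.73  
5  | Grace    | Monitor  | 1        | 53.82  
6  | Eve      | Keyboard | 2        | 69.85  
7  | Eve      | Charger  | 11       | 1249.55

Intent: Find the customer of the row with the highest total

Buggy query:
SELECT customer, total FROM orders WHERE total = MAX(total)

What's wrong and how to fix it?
Bug: WHERE is evaluated per row; an aggregate over the whole table isn't defined there

Fix: Wrap MAX in a scalar subquery so WHERE compares against a single value

Corrected query:
SELECT customer, total FROM orders WHERE total = (SELECT MAX(total) FROM orders)

Result:
customer | total  
---------+--------
Dave     | 1255.65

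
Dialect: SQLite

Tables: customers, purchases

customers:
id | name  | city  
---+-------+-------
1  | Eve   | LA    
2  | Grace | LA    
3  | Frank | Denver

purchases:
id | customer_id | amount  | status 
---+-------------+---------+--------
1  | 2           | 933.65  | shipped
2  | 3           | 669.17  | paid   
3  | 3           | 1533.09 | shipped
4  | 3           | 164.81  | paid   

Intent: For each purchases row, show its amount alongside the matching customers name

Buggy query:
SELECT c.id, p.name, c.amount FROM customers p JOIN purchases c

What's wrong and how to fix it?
Bug: Missing join condition: each purchases row is matched to all customers rows instead of just its own

Fix: Specify the join condition linking the foreign key to the parent id

Corrected query:
SELECT c.id, p.name, c.amount FROM customers p JOIN purchases c ON c.customer_id = p.id

Result:
id | name  | amount 
---+-------+--------
1  | Grace | 933.65 
2  | Frank | 669.17 
3  | Frank | 1533.09
4  | Frank | 164.81 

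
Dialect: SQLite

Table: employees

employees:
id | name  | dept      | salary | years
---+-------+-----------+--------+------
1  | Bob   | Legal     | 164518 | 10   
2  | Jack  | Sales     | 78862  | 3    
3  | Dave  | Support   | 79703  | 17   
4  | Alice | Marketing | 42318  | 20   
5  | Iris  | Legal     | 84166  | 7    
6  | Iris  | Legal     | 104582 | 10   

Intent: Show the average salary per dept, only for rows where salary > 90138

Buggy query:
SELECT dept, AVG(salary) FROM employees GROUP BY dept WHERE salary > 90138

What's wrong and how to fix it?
Bug: WHERE cannot follow GROUP BY

Fix: Move the WHERE clause before GROUP BY

Corrected query:
SELECT dept, AVG(salary) FROM employees WHERE salary > 90138 GROUP BY dept

Result:
dept  | AVG(salary)
------+------------
Legal | 134550     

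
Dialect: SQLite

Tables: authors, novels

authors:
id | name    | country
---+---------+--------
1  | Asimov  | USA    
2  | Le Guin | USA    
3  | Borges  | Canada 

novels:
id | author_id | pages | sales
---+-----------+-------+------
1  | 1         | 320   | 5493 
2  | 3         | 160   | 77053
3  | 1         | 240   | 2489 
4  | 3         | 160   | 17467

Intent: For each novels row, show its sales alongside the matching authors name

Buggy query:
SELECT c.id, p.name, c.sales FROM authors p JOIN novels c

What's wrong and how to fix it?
Bug: JOIN with no ON clause produces a cartesian product; every novels row pairs with every authors row

Fix: Add ON c.author_id = p.id to the JOIN

Corrected query:
SELECT c.id, p.name, c.sales FROM authors p JOIN novels c ON c.author_id = p.id

Result:
id | name   | sales
---+--------+------
1  | Asimov | 5493 
2  | Borges | 77053
3  | Asimov | 2489 
4  | Borges | 17467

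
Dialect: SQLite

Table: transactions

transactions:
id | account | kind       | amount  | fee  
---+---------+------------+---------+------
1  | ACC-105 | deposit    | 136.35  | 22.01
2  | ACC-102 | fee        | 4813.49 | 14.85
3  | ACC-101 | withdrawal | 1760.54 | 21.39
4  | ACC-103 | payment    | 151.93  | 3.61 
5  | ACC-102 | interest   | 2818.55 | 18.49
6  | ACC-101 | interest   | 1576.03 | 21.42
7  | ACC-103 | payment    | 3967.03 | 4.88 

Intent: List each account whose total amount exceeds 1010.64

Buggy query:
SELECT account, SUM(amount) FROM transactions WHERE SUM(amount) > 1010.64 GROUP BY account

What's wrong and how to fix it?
Bug: WHERE runs before GROUP BY, so aggregates aren't available there

Fix: Move the aggregate condition to a HAVING clause

Corrected query:
SELECT account, SUM(amount) FROM transactions GROUP BY account HAVING SUM(amount) > 1010.64

Result:
account | SUM(amount)
--------+------------
ACC-101 | 3336.57    
ACC-102 | 7632.04    
ACC-103 | 4118.96    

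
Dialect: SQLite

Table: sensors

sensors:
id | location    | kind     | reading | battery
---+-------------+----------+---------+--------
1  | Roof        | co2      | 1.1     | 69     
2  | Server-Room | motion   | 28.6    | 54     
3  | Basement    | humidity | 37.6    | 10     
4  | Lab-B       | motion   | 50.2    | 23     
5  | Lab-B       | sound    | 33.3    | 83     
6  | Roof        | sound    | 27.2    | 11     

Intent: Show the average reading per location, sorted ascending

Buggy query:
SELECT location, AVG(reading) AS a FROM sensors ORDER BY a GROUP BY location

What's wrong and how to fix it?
Bug: GROUP BY must precede ORDER BY

Fix: Move ORDER BY to the end, after GROUP BY

Corrected query:
SELECT location, AVG(reading) AS a FROM sensors GROUP BY location ORDER BY a

Result:
location    | a    
------------+------
Roof        | 14.15
Server-Room | 28.6 
Basement    | 37.6 
Lab-B       | 41.75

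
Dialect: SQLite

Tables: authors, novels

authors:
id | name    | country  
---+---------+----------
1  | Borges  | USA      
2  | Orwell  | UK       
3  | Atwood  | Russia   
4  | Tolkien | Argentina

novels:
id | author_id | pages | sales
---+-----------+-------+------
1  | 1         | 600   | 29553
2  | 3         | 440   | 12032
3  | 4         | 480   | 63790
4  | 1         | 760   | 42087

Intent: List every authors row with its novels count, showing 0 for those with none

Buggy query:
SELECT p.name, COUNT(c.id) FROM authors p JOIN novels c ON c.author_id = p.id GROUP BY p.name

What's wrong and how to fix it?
Bug: An inner join excludes parents with zero children

Fix: Switch to LEFT JOIN to retain unmatched parent rows

Corrected query:
SELECT p.name, COUNT(c.id) FROM authors p LEFT JOIN novels c ON c.author_id = p.id GROUP BY p.name

Result:
name    | COUNT(c.id)
--------+------------
Atwood  | 1          
Borges  | 2          
Orwell  | 0          
Tolkien | 1          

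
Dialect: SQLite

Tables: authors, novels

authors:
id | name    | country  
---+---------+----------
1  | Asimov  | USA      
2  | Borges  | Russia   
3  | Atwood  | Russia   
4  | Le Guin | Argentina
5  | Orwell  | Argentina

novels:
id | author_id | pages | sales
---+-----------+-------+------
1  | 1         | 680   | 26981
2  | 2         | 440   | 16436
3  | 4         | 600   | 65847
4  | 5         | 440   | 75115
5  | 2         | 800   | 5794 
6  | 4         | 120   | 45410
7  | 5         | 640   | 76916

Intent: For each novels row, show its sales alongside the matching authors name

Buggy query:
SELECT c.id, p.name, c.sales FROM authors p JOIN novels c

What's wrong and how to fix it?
Bug: Missing join condition: each novels row is matched to all authors rows instead of just its own

Fix: Specify the join condition linking the foreign key to the parent id

Corrected query:
SELECT c.id, p.name, c.sales FROM authors p JOIN novels c ON c.author_id = p.id

Result:
id | name    | sales
---+---------+------
1  | Asimov  | 26981
2  | Borges  | 16436
3  | Le Guin | 65847
4  | Orwell  | 75115
5  | Borges  | 5794 
6  | Le Guin | 45410
7  | Orwell  | 76916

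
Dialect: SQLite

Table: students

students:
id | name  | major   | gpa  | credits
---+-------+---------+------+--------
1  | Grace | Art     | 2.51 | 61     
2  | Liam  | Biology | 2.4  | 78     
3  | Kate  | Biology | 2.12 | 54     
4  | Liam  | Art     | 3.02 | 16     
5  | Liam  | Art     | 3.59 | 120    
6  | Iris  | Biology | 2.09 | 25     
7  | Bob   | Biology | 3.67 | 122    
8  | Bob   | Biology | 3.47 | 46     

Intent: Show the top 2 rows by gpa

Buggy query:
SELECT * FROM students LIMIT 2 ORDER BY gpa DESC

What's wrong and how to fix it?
Bug: ORDER BY cannot follow LIMIT; LIMIT is the final clause

Fix: Sort with ORDER BY, then apply LIMIT

Corrected query:
SELECT * FROM students ORDER BY gpa DESC LIMIT 2

Result:
id | name | major   | gpa  | credits
---+------+---------+------+--------
7  | Bob  | Biology | 3.67 | 122    
5  | Liam | Art     | 3.59 | 120    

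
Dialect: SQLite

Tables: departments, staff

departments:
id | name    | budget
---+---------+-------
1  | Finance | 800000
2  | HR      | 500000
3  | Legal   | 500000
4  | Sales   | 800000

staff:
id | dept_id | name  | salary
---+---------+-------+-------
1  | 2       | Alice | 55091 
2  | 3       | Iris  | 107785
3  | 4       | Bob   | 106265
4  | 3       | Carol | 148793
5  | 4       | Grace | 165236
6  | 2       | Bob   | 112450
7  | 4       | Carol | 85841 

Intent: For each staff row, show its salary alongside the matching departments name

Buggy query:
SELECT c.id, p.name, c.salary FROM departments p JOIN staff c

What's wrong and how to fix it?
Bug: Missing join condition: each staff row is matched to all departments rows instead of just its own

Fix: Add ON c.dept_id = p.id to the JOIN

Corrected query:
SELECT c.id, p.name, c.salary FROM departments p JOIN staff c ON c.dept_id = p.id

Result:
id | name  | salary
---+-------+-------
1  | HR    | 55091 
2  | Legal | 107785
3  | Sales | 106265
4  | Legal | 148793
5  | Sales | 165236
6  | HR    | 112450
7  | Sales | 85841 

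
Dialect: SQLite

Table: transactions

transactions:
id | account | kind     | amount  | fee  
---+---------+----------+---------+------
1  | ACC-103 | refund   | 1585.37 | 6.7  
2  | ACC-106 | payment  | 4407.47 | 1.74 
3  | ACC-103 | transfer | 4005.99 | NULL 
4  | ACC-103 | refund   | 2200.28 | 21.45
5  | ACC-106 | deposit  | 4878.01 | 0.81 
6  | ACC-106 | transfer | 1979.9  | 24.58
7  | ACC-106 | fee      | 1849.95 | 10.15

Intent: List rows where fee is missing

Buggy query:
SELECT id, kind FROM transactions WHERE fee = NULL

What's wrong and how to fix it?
Bug: Comparing to NULL with '=' never matches; NULL = NULL is unknown, not true

Fix: Use IS NULL to test for NULL

Corrected query:
SELECT id, kind FROM transactions WHERE fee IS NULL

Result:
id | kind    
---+---------
3  | transfer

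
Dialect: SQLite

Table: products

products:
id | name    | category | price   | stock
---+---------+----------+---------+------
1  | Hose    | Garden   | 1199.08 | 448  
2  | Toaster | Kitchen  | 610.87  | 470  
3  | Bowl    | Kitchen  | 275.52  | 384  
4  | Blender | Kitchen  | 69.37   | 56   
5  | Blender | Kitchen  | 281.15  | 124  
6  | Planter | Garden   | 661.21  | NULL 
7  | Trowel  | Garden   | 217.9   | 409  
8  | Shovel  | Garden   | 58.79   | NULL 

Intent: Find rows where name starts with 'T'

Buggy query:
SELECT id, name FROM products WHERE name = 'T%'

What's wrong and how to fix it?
Bug: '=' compares the literal string including the % character; pattern matching needs LIKE

Fix: Replace '=' with LIKE so 'T%' is treated as a pattern

Corrected query:
SELECT id, name FROM products WHERE name LIKE 'T%'

Result:
id | name   
---+--------
2  | Toaster
7  | Trowel 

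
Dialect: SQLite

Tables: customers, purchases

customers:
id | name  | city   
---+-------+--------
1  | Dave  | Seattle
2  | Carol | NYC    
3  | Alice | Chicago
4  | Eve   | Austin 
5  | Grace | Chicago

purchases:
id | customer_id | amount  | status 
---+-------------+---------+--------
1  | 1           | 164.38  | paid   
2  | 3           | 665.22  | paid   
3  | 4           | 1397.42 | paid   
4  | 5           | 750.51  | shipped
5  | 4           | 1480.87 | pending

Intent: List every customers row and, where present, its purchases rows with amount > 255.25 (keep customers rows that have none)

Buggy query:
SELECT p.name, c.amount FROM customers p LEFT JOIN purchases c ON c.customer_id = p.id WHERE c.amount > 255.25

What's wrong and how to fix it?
Bug: A WHERE condition on the right-hand table after LEFT JOIN drops unmatched parents

Fix: Move the right-table condition into the ON clause so unmatched parents are kept

Corrected query:
SELECT p.name, c.amount FROM customers p LEFT JOIN purchases c ON c.customer_id = p.id AND c.amount > 255.25

Result:
name  | amount 
------+--------
Dave  | NULL   
Carol | NULL   
Alice | 665.22 
Eve   | 1397.42
Eve   | 1480.87
Grace | 750.51 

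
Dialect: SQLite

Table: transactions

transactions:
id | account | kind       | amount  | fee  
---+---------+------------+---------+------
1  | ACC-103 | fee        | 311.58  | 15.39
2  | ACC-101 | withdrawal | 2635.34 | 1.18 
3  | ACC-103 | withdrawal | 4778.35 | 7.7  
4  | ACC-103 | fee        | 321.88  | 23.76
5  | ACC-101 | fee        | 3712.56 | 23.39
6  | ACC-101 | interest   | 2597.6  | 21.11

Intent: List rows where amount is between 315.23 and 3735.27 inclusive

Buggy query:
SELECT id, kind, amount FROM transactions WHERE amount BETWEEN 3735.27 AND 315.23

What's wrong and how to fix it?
Bug: BETWEEN expects the lower bound first; with 3735.27 AND 315.23 the range is empty

Fix: Write BETWEEN 315.23 AND 3735.27

Corrected query:
SELECT id, kind, amount FROM transactions WHERE amount BETWEEN 315.23 AND 3735.27

Result:
id | kind       | amount 
---+------------+--------
2  | withdrawal | 2635.34
4  | fee        | 321.88 
5  | fee        | 3712.56
6  | interest   | 2597.6 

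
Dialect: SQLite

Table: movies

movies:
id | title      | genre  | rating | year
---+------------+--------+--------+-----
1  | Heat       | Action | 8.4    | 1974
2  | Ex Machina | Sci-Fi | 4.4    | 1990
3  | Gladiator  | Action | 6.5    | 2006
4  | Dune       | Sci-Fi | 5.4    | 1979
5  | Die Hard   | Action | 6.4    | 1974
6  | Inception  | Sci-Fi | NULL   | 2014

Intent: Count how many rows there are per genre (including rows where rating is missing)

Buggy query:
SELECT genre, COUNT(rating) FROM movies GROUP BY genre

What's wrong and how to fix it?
Bug: COUNT(column) counts non-NULL values only; rows with NULL rating aren't counted

Fix: Use COUNT(*) to count all rows regardless of NULL

Corrected query:
SELECT genre, COUNT(*) FROM movies GROUP BY genre

Result:
genre  | COUNT(*)
-------+---------
Action | 3       
Sci-Fi | 3       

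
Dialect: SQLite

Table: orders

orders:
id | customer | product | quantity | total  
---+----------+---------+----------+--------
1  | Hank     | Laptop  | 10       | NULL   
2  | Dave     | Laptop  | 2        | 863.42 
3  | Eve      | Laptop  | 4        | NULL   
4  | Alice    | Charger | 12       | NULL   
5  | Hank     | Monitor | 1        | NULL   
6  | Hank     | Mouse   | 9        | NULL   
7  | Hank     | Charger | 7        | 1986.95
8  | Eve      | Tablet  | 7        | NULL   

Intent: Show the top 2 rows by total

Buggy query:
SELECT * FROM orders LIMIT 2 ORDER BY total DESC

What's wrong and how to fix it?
Bug: LIMIT must come after ORDER BY

Fix: Swap the clauses: ORDER BY first, then LIMIT

Corrected query:
SELECT * FROM orders ORDER BY total DESC LIMIT 2

Result:
id | customer | product | quantity | total  
---+----------+---------+----------+--------
7  | Hank     | Charger | 7        | 1986.95
2  | Dave     | Laptop  | 2        | 863.42 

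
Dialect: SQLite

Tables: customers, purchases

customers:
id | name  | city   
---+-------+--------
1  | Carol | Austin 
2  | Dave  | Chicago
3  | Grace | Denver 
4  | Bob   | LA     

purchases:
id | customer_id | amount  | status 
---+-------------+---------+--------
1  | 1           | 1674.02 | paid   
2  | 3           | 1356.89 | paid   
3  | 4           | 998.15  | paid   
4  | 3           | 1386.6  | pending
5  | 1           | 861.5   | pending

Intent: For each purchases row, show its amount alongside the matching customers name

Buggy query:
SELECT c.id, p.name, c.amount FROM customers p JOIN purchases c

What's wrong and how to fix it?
Bug: Missing join condition: each purchases row is matched to all customers rows instead of just its own

Fix: Add ON c.customer_id = p.id to the JOIN

Corrected query:
SELECT c.id, p.name, c.amount FROM customers p JOIN purchases c ON c.customer_id = p.id

Result:
id | name  | amount 
---+-------+--------
1  | Carol | 1674.02
2  | Grace | 1356.89
3  | Bob   | 998.15 
4  | Grace | 1386.6 
5  | Carol | 861.5  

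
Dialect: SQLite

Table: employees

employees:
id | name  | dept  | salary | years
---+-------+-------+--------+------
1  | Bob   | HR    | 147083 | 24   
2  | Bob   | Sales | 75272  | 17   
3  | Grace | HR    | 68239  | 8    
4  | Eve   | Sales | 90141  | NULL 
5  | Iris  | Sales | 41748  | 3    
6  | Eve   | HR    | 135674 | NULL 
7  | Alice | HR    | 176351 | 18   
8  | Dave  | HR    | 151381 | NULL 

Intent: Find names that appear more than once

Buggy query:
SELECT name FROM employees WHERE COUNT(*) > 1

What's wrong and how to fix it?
Bug: COUNT(*) is an aggregate and cannot be used in WHERE

Fix: Group first, then use HAVING for the count condition

Corrected query:
SELECT name FROM employees GROUP BY name HAVING COUNT(*) > 1

Result:
name
----
Bob 
Eve 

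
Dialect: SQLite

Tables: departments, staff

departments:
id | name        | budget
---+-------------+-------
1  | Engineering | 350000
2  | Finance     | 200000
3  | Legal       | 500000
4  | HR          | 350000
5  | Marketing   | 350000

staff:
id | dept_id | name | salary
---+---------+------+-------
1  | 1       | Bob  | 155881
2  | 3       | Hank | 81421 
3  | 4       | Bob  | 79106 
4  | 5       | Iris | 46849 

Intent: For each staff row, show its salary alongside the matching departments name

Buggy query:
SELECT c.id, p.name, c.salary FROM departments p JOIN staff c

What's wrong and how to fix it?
Bug: JOIN with no ON clause produces a cartesian product; every staff row pairs with every departments row

Fix: Add ON c.dept_id = p.id to the JOIN

Corrected query:
SELECT c.id, p.name, c.salary FROM departments p JOIN staff c ON c.dept_id = p.id

Result:
id | name        | salary
---+-------------+-------
1  | Engineering | 155881
2  | Legal       | 81421 
3  | HR          | 79106 
4  | Marketing   | 46849 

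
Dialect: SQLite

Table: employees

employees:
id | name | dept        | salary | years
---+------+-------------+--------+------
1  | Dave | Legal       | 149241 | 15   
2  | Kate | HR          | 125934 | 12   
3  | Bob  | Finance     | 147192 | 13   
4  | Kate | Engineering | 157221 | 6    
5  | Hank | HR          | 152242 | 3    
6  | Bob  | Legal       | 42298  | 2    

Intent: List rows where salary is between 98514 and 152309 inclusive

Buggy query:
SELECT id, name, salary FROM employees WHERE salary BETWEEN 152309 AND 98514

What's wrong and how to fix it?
Bug: BETWEEN expects the lower bound first; with 152309 AND 98514 the range is empty

Fix: Write BETWEEN 98514 AND 152309

Corrected query:
SELECT id, name, salary FROM employees WHERE salary BETWEEN 98514 AND 152309

Result:
id | name | salary
---+------+-------
1  | Dave | 149241
2  | Kate | 125934
3  | Bob  | 147192
5  | Hank | 152242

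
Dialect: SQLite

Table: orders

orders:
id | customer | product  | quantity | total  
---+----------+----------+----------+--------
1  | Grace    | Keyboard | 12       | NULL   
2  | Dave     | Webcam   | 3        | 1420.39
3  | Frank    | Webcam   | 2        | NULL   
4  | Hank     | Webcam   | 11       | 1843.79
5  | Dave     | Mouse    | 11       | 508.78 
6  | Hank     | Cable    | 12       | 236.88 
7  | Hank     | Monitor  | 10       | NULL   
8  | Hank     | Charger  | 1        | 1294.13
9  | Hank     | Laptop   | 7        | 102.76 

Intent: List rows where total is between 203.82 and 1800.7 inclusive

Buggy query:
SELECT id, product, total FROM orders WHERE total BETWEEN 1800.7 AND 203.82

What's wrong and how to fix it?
Bug: The bounds are reversed; BETWEEN a AND b requires a <= b to match anything

Fix: Write BETWEEN 203.82 AND 1800.7

Corrected query:
SELECT id, product, total FROM orders WHERE total BETWEEN 203.82 AND 1800.7

Result:
id | product | total  
---+---------+--------
2  | Webcam  | 1420.39
5  | Mouse   | 508.78 
6  | Cable   | 236.88 
8  | Charger | 1294.13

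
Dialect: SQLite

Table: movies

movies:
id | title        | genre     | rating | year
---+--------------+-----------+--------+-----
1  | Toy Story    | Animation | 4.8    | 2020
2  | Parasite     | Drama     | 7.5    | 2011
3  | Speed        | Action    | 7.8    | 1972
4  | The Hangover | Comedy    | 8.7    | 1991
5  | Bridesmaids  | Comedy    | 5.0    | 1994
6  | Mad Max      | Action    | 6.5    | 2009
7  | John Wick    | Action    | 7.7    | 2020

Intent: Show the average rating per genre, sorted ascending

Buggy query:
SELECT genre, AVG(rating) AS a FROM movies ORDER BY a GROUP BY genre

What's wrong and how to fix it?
Bug: GROUP BY must precede ORDER BY

Fix: Reorder: SELECT … FROM … GROUP BY … ORDER BY …

Corrected query:
SELECT genre, AVG(rating) AS a FROM movies GROUP BY genre ORDER BY a

Result:
genre     | a       
----------+---------
Animation | 4.8     
Comedy    | 6.85    
Action    | 7.333333
Drama     | 7.5     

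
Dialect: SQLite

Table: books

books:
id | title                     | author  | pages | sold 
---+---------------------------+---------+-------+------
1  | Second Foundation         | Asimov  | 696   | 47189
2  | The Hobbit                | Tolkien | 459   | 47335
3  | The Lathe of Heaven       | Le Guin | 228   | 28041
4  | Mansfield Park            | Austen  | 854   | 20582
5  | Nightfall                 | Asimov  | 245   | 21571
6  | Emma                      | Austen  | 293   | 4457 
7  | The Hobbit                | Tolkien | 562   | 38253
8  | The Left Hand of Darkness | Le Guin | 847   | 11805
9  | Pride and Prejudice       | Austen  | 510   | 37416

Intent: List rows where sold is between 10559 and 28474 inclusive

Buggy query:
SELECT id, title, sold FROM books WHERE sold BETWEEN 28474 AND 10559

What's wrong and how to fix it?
Bug: The bounds are reversed; BETWEEN a AND b requires a <= b to match anything

Fix: Swap the bounds so the smaller value comes first

Corrected query:
SELECT id, title, sold FROM books WHERE sold BETWEEN 10559 AND 28474

Result:
id | title                     | sold 
---+---------------------------+------
3  | The Lathe of Heaven       | 28041
4  | Mansfield Park            | 20582
5  | Nightfall                 | 21571
8  | The Left Hand of Darkness | 11805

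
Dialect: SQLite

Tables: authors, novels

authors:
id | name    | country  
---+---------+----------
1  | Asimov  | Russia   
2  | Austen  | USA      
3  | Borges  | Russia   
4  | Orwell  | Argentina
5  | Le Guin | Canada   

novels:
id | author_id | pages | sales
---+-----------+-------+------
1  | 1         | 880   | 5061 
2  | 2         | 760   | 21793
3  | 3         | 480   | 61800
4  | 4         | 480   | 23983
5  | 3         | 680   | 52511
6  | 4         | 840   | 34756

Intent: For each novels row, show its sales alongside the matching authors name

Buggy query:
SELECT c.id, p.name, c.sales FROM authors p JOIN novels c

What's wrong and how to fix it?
Bug: JOIN with no ON clause produces a cartesian product; every novels row pairs with every authors row

Fix: Specify the join condition linking the foreign key to the parent id

Corrected query:
SELECT c.id, p.name, c.sales FROM authors p JOIN novels c ON c.author_id = p.id

Result:
id | name   | sales
---+--------+------
1  | Asimov | 5061 
2  | Austen | 21793
3  | Borges | 61800
4  | Orwell | 23983
5  | Borges | 52511
6  | Orwell | 34756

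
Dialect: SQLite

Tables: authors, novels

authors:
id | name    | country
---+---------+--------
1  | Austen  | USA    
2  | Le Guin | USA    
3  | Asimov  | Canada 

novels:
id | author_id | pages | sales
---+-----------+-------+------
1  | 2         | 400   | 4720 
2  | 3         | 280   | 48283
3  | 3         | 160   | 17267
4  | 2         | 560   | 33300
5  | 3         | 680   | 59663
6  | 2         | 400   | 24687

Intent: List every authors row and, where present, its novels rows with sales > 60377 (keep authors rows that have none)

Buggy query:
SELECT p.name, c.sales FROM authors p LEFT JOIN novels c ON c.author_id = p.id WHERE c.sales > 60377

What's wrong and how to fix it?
Bug: Filtering c.sales in WHERE discards the NULL rows produced by LEFT JOIN, turning it into an inner join

Fix: Put 'c.sales > 60377' in the JOIN's ON clause instead of WHERE

Corrected query:
SELECT p.name, c.sales FROM authors p LEFT JOIN novels c ON c.author_id = p.id AND c.sales > 60377

Result:
name    | sales
--------+------
Austen  | NULL 
Le Guin | NULL 
Asimov  | NULL 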